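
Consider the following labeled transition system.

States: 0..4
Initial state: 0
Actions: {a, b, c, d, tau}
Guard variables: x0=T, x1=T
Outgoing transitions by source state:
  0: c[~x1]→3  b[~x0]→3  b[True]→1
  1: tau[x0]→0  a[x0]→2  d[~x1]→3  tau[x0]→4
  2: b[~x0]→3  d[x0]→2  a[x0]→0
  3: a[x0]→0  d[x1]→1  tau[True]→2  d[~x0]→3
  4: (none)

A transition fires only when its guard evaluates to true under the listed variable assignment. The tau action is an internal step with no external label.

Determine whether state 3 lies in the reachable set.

Answer: UNREACHABLE

Analysis:
9 transition(s) survive guard evaluation.
depth 0: {0}
depth 1: {1}  total {0,1}
depth 2: {2,4}  total {0,1,2,4}
Reach set: {0,1,2,4}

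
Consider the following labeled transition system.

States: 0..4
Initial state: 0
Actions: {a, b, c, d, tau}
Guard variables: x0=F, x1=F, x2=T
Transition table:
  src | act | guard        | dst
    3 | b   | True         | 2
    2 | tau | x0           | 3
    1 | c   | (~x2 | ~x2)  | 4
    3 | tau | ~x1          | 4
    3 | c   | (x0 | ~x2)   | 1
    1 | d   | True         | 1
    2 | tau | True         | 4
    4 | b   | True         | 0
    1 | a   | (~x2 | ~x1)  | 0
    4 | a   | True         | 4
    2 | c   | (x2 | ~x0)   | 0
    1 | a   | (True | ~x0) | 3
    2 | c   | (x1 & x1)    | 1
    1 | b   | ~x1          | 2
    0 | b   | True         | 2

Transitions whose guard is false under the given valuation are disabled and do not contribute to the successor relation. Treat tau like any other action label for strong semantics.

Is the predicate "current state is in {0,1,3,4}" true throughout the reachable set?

Answer: INVARIANT VIOLATED at state 2

Trace:
Safe = {0,1,3,4}
R = {0,2,4}
  0: ok
  2: VIOLATES
  4: ok
reach 2 via b — violates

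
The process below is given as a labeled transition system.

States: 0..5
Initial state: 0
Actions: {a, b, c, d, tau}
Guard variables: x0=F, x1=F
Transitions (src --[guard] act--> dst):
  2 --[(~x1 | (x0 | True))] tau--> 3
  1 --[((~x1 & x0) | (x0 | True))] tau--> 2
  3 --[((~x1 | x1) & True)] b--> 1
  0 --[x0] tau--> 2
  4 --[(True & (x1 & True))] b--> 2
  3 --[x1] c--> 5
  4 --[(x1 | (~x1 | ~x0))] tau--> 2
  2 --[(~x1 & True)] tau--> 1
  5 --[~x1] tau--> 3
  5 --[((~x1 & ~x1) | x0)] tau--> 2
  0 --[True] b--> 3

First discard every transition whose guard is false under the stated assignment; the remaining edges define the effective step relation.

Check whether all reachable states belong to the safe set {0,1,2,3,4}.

Safe = {0,1,2,3,4}
Reach set: {0,1,2,3}
  0: ✓
  1: ✓
  2: ✓
  3: ✓

Answer: INVARIANT HOLDS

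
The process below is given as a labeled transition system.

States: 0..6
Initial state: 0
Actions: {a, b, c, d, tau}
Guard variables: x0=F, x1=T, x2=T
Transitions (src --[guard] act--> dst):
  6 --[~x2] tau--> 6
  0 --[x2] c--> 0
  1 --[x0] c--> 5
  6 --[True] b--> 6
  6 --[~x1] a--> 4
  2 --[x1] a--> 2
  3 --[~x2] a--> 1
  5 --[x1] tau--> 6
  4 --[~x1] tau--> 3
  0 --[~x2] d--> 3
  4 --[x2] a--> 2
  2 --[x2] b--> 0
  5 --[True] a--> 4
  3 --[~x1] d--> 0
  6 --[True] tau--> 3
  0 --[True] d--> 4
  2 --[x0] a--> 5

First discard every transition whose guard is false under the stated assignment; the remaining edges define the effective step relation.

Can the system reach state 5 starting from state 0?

Answer: UNREACHABLE

Trace:
After dropping false guards: 9 live edges.
L0 = {0}
L1 = {4}  total {0,4}
L2 = {2}  total {0,2,4}
Reachable = {0,2,4}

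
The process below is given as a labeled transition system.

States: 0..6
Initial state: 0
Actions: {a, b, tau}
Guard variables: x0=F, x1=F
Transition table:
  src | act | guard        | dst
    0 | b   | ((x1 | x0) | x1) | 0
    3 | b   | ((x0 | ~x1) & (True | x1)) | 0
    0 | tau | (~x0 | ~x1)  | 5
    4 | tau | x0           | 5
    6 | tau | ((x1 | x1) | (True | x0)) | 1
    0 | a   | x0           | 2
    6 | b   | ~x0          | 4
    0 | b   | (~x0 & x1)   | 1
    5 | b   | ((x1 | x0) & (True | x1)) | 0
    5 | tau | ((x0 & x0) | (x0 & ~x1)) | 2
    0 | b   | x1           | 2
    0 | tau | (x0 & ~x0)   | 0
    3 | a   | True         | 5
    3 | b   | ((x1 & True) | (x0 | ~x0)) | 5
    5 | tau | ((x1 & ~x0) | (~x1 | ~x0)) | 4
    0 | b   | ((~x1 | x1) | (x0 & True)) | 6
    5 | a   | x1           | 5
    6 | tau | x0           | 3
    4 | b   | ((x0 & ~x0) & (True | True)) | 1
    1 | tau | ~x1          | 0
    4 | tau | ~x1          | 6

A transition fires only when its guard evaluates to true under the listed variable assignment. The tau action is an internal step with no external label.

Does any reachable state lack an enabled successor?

Answer: DEADLOCK-FREE

Analysis:
Reach set: {0,1,4,5,6}
  0: b→6  tau→5  [2 out]
  1: tau→0  [1 out]
  4: tau→6  [1 out]
  5: tau→4  [1 out]
  6: b→4  tau→1  [2 out]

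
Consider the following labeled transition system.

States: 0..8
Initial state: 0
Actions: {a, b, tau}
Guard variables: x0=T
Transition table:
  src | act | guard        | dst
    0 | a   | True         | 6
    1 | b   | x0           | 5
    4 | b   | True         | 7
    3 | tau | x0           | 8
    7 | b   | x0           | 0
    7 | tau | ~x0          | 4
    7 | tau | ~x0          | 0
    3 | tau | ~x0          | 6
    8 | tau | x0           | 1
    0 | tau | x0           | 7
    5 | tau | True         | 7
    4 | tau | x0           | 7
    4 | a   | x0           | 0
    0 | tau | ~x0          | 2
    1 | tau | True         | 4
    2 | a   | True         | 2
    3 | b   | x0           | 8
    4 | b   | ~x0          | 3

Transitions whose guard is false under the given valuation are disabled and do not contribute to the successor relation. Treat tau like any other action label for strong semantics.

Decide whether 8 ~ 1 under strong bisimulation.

Answer: NOT BISIMILAR

Working:
Refine partition for ~:
  P[0] = {{0,1,2,3,4,5,6,7,8}}
  P[1] = {{0},{1,3},{2},{4},{5,8},{6},{7}}
  P[2] = {{0},{1},{2},{3},{4},{5},{6},{7},{8}}
9 equivalence class(es) (converged in 3)
8∈{8}, 1∈{1}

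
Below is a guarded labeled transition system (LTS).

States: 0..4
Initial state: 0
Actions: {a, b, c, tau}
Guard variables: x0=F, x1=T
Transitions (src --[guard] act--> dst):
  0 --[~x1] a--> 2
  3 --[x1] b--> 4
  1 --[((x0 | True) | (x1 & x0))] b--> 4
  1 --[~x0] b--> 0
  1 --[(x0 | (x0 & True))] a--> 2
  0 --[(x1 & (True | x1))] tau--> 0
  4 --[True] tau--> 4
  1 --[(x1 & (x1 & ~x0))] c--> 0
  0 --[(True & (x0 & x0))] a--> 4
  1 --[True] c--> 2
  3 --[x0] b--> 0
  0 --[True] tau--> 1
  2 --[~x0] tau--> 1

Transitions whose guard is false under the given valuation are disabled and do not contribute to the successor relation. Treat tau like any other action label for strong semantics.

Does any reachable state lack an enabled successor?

Reachable = {0,1,2,4}
  0: tau→0  tau→1  [deg 2]
  1: b→0  b→4  c→0  c→2  [deg 4]
  2: tau→1  [deg 1]
  4: tau→4  [deg 1]

Answer: DEADLOCK-FREE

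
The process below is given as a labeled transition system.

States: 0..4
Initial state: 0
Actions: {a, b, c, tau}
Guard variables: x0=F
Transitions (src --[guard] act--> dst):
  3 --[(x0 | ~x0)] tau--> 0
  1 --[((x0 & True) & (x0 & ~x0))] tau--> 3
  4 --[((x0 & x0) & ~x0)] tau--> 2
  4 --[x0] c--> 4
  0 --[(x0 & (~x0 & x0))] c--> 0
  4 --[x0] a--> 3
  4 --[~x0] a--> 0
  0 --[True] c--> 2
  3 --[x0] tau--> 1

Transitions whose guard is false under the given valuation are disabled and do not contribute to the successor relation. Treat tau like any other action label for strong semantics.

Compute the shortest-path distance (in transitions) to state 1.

Answer: UNREACHABLE

Working:
Layered search for 1:
  Layer 0: {0}
  Layer 1: {2}
1 never appears.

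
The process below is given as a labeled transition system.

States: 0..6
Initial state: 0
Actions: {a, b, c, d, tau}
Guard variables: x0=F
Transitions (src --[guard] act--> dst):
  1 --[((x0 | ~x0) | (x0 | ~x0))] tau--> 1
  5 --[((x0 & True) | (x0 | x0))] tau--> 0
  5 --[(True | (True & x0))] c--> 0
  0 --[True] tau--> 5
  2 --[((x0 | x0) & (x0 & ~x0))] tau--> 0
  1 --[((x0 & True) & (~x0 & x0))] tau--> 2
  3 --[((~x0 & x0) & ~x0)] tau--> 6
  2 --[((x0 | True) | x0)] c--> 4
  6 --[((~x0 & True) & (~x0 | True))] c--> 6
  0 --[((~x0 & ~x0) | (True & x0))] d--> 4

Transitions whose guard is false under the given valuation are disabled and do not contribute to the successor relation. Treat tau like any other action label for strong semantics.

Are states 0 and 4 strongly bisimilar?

Answer: NOT BISIMILAR

Trace:
Refine partition for ~:
  π0 = {{0,1,2,3,4,5,6}}
  π1 = {{0},{1},{2,5,6},{3,4}}
  π2 = {{0},{1},{2},{3,4},{5},{6}}
stable after 3 split(s): 6 block(s)
[0]={0}  [4]={3,4}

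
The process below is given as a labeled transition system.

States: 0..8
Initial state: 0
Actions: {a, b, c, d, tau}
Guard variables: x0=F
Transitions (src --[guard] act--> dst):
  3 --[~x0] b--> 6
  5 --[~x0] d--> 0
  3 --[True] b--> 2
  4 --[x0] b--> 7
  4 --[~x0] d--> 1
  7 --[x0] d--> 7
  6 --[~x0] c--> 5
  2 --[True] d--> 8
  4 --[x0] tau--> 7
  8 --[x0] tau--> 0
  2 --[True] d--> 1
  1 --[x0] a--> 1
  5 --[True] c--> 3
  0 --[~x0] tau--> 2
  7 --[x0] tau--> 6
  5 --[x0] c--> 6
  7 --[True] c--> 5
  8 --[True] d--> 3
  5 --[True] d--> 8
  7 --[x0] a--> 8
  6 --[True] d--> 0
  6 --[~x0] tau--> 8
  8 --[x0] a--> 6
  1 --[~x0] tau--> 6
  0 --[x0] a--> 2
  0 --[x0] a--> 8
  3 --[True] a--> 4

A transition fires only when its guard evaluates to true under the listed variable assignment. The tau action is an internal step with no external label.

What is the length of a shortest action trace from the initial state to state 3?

Answer: 3

Trace:
BFS to 3:
  depth 0: {0}
  depth 1: {2}
  depth 2: {1,8}
  depth 3: {3,6}
first hit 3 at d=3 via tau·d·d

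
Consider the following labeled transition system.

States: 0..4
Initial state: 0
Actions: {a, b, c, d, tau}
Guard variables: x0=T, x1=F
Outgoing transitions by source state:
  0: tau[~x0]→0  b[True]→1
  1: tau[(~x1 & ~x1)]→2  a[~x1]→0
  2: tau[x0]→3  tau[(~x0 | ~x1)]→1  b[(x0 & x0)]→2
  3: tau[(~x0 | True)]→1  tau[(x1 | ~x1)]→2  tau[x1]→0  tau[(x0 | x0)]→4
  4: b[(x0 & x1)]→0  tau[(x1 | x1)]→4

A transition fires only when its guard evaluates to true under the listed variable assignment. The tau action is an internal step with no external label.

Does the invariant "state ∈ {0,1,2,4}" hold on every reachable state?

Answer: INVARIANT VIOLATED at state 3

Working:
Allowed set {0,1,2,4}
Reach set: {0,1,2,3,4}
  0: ✓
  1: ✓
  2: ✓
  3: outside
  4: ✓
counterexample path to 3: b·tau·tau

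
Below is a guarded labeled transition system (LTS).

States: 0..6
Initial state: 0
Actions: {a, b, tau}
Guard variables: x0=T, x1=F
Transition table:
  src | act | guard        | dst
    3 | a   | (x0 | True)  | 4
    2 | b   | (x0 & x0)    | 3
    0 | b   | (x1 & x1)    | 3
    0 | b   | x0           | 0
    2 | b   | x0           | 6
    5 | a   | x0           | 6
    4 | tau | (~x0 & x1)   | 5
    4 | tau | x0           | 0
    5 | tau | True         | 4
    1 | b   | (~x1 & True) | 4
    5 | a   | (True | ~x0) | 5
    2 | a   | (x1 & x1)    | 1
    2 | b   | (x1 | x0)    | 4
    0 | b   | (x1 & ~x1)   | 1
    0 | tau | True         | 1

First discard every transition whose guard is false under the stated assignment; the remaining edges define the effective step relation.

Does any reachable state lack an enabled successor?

Answer: DEADLOCK-FREE

Working:
Reach set: {0,1,4}
  0: b→0  tau→1  [2 exit(s)]
  1: b→4  [1 exit(s)]
  4: tau→0  [1 exit(s)]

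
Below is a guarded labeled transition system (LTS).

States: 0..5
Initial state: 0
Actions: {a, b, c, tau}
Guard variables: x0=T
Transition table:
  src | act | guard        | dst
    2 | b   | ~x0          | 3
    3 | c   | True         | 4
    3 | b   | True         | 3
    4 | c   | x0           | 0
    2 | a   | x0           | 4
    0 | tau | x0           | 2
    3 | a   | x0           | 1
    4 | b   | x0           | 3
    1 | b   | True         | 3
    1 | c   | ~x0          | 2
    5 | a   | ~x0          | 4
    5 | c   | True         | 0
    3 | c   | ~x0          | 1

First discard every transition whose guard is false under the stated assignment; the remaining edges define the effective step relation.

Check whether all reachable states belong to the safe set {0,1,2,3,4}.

Answer: INVARIANT HOLDS

Trace:
Safe = {0,1,2,3,4}
Reachable = {0,1,2,3,4}
  0: ok
  1: ok
  2: ok
  3: ok
  4: ok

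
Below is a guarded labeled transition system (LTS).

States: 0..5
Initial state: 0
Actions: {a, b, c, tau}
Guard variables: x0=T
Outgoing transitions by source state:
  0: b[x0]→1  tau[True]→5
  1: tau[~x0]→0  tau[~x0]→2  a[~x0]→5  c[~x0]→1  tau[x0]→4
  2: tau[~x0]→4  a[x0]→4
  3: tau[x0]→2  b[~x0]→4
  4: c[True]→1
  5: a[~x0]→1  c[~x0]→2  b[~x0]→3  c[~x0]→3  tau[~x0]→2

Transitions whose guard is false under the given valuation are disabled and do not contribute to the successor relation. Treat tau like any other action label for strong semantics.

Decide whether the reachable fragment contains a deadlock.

Answer: DEADLOCK at state 5

Working:
Reach set: {0,1,4,5}
  0: b→1  tau→5  [deg 2]
  1: tau→4  [deg 1]
  4: c→1  [deg 1]
  5: ∅  [no exit]
Path to 5: tau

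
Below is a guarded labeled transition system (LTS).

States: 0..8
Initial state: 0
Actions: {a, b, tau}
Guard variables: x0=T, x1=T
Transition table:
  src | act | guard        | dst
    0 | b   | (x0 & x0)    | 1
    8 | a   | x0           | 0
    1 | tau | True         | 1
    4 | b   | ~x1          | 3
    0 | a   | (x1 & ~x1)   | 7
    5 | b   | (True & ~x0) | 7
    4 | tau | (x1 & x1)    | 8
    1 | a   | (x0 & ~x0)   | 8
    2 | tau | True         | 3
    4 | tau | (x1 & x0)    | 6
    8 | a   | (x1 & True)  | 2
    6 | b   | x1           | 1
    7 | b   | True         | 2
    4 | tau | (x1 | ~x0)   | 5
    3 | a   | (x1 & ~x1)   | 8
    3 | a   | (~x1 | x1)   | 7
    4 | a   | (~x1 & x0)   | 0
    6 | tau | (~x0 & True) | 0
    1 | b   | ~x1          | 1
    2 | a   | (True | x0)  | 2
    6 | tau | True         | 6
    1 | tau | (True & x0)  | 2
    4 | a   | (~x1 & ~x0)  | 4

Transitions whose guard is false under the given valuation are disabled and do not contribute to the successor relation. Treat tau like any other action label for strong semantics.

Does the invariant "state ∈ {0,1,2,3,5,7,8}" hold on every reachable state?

Allowed set {0,1,2,3,5,7,8}
R = {0,1,2,3,7}
  0: safe
  1: safe
  2: safe
  3: safe
  7: safe

Answer: INVARIANT HOLDS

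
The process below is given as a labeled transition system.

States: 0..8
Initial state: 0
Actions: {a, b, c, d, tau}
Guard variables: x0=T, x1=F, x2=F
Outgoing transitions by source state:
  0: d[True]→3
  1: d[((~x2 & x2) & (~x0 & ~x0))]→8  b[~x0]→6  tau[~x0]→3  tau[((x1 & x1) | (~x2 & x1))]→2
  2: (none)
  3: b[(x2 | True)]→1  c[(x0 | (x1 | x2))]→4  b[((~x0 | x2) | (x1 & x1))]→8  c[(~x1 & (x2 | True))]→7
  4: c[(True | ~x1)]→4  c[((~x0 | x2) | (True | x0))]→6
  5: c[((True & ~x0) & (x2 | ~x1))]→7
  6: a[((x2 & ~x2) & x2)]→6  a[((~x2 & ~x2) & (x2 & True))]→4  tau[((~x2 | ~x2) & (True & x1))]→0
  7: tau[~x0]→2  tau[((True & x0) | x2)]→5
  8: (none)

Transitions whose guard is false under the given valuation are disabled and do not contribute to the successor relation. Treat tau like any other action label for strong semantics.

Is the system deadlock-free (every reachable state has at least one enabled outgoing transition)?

Answer: DEADLOCK at state 1

Working:
R = {0,1,3,4,5,6,7}
  0: d→3  [1 exit(s)]
  1: ∅  [no exit]
  3: b→1  c→4  c→7  [3 exit(s)]
  4: c→4  c→6  [2 exit(s)]
  5: ∅  [no exit]
  6: ∅  [no exit]
  7: tau→5  [1 exit(s)]
witness 1: d·b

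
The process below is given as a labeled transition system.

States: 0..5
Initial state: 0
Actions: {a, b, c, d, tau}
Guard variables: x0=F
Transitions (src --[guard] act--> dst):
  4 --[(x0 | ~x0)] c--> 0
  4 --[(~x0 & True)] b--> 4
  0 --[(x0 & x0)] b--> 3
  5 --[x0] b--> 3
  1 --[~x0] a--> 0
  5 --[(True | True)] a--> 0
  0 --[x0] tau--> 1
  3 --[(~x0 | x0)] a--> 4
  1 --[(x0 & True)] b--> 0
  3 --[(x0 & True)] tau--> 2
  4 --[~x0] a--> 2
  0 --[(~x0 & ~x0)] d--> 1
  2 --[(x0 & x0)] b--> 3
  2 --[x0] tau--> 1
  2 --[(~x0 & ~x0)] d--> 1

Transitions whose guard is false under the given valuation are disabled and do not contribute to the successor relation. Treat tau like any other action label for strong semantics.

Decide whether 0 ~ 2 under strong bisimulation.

Refine partition for ~:
  π0 = {{0,1,2,3,4,5}}
  π1 = {{0,2},{1,3,5},{4}}
  π2 = {{0,2},{1,5},{3},{4}}
Fixed point at round 3; 4 class(es).
[0]={0,2}  [2]={0,2}

Answer: BISIMILAR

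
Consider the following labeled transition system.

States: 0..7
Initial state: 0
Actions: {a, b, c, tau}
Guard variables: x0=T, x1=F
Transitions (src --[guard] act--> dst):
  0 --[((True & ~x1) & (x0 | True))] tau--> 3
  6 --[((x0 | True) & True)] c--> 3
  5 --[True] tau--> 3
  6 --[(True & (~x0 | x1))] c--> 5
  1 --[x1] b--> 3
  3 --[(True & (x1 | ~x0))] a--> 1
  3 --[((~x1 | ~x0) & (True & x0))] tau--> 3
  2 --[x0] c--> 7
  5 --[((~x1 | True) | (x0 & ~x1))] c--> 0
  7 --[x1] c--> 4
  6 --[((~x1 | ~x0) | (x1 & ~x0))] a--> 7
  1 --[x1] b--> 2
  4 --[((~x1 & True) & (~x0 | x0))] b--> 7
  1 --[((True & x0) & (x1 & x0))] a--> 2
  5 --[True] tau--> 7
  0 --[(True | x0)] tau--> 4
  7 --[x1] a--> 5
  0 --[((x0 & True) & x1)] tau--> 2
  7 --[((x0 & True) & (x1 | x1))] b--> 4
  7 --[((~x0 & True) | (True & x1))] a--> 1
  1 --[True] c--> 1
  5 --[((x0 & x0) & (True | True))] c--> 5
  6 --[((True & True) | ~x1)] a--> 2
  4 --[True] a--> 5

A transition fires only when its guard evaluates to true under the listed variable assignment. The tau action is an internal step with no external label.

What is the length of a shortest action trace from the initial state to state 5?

BFS to 5:
  depth 0: {0}
  depth 1: {3,4}
  depth 2: {5,7}
depth(5)=2, e.g. tau·a

Answer: 2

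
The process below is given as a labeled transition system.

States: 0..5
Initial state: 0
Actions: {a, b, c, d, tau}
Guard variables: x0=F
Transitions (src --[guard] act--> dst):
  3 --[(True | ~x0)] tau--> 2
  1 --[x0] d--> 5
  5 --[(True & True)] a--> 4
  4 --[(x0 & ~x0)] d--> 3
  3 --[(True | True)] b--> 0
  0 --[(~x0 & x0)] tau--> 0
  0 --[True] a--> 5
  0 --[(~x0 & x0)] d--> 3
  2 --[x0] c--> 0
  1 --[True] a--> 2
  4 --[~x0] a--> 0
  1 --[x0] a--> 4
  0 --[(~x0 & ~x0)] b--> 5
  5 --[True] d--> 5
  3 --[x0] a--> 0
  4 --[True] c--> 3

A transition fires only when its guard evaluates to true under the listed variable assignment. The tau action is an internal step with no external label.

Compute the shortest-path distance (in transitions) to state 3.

Answer: 3

Trace:
BFS to 3:
  L0 = {0}
  L1 = {5}
  L2 = {4}
  L3 = {3}
depth(3)=3, e.g. a·a·c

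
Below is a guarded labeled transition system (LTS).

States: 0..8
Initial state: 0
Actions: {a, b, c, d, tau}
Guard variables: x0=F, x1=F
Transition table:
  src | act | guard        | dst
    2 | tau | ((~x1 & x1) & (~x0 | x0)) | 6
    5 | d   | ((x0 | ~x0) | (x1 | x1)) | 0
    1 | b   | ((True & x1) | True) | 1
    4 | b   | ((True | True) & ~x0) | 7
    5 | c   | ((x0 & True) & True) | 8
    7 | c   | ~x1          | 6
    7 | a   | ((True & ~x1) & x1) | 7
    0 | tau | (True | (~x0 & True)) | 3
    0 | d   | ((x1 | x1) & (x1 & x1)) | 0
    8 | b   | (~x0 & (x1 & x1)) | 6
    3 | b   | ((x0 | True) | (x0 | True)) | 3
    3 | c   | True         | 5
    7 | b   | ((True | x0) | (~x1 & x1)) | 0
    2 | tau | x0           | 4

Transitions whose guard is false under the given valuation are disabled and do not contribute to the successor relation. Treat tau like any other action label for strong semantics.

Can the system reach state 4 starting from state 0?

Answer: UNREACHABLE

Working:
Guard filter leaves 8 enabled edge(s).
L0 = {0}
L1 = {3}  total {0,3}
L2 = {5}  total {0,3,5}
Reachable = {0,3,5}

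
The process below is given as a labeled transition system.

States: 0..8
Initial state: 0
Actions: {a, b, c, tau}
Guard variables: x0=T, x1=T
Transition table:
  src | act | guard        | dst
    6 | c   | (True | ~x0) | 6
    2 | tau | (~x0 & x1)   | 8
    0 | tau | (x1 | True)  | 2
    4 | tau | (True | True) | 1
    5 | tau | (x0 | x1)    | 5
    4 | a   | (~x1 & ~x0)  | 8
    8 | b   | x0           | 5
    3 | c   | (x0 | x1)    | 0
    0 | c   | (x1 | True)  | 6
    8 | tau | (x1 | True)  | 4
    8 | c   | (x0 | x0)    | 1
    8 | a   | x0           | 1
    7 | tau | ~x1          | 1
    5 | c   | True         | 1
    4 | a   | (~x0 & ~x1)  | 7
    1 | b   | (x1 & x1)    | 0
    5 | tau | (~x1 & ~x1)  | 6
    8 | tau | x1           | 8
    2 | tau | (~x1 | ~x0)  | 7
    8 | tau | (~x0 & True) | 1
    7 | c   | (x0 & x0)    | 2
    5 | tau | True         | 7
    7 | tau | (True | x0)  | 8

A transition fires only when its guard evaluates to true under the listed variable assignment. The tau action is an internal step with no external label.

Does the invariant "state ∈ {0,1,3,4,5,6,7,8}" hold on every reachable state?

Allowed set {0,1,3,4,5,6,7,8}
Reach set: {0,2,6}
  0: ok
  2: outside
  6: ok
counterexample path to 2: tau

Answer: INVARIANT VIOLATED at state 2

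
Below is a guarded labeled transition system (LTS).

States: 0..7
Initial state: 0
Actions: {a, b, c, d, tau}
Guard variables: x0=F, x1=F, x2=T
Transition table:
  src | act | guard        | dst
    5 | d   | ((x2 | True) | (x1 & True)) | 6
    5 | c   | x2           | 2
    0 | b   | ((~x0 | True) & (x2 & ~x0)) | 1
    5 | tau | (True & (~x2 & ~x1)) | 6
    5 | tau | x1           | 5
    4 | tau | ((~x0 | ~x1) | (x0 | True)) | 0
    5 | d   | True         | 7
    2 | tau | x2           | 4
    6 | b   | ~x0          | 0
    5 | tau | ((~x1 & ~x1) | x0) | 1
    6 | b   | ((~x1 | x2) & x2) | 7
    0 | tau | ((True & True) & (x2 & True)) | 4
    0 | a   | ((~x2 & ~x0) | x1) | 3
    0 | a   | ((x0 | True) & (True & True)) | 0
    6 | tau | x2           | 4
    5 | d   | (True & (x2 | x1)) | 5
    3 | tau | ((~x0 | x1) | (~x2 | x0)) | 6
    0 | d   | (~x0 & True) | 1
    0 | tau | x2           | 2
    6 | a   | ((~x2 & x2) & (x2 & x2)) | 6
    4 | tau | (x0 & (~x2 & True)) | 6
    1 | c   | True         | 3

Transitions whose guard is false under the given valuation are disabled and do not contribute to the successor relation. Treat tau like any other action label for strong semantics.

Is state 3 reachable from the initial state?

After dropping false guards: 17 live edges.
depth 0: {0}
depth 1: {1,2,4}  cumulative {0,1,2,4}
depth 2: {3}  cumulative {0,1,2,3,4}
depth 3: {6}  cumulative {0,1,2,3,4,6}
depth 4: {7}  cumulative {0,1,2,3,4,6,7}
Reach set: {0,1,2,3,4,6,7}
witness 3: b·c

Answer: REACHABLE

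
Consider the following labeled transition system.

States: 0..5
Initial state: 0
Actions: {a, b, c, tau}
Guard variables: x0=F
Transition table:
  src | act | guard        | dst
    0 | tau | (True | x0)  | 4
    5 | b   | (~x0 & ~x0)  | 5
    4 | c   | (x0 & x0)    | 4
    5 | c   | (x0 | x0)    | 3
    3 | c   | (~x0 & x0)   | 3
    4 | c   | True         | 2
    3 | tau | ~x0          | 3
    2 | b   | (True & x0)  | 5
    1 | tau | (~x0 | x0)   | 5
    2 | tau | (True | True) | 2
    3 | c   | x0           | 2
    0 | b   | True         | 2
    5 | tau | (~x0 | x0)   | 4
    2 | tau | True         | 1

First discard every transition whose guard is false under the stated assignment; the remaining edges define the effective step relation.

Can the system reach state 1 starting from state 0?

Guard filter leaves 9 enabled edge(s).
depth 0: {0}
depth 1: {2,4}  total {0,2,4}
depth 2: {1}  total {0,1,2,4}
depth 3: {5}  total {0,1,2,4,5}
Reach set: {0,1,2,4,5}
witness 1: b·tau

Answer: REACHABLE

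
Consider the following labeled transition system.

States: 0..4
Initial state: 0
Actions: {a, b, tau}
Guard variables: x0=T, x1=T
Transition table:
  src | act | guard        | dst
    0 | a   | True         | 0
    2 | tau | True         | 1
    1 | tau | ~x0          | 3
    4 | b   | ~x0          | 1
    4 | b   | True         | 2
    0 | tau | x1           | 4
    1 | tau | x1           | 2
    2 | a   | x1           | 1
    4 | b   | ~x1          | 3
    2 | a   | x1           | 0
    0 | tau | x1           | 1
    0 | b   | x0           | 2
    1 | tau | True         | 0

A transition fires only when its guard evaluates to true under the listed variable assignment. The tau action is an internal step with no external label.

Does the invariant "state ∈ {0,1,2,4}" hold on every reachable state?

Inv-set: {0,1,2,4}
Reach set: {0,1,2,4}
  0: safe
  1: safe
  2: safe
  4: safe

Answer: INVARIANT HOLDS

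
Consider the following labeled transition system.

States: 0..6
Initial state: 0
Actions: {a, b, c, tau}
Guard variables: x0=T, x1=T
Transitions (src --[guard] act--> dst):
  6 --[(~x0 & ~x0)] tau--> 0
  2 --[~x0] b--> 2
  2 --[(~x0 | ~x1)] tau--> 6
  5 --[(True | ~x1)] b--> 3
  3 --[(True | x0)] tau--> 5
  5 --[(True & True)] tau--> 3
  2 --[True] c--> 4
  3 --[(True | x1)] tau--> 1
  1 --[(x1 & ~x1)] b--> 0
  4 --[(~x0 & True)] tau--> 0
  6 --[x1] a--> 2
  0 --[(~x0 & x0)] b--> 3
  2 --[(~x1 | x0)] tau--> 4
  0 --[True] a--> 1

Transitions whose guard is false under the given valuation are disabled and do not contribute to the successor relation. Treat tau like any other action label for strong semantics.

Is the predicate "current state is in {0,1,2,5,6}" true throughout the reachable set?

Answer: INVARIANT HOLDS

Working:
Inv-set: {0,1,2,5,6}
R = {0,1}
  0: ok
  1: ok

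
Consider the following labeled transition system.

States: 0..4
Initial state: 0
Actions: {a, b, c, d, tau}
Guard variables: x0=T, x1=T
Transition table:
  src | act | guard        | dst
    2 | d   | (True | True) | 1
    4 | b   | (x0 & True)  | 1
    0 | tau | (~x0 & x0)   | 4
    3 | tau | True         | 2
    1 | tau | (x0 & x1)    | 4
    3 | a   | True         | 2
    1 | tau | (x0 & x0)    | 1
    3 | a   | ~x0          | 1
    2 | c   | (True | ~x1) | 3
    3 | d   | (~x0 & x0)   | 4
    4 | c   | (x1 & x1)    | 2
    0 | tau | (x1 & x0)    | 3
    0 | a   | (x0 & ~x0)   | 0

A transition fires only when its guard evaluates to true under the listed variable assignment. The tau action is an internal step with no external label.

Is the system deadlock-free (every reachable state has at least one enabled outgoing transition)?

Answer: DEADLOCK-FREE

Working:
R = {0,1,2,3,4}
  0: tau→3  [1 exit(s)]
  1: tau→1  tau→4  [2 exit(s)]
  2: c→3  d→1  [2 exit(s)]
  3: a→2  tau→2  [2 exit(s)]
  4: b→1  c→2  [2 exit(s)]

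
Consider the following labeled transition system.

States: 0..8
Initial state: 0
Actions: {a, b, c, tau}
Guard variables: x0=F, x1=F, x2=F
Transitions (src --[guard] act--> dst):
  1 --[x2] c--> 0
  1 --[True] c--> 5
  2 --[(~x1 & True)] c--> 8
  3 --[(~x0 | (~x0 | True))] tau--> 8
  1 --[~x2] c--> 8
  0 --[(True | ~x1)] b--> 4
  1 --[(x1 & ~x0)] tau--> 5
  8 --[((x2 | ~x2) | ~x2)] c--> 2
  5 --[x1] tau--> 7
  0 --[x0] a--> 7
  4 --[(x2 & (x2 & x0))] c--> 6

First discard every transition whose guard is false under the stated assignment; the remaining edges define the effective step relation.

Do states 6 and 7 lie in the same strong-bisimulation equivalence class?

Refine partition for ~:
  π0 = {{0,1,2,3,4,5,6,7,8}}
  π1 = {{0},{1,2,8},{3},{4,5,6,7}}
  π2 = {{0},{1},{2,8},{3},{4,5,6,7}}
stable after 3 split(s): 5 block(s)
class of 6: {4,5,6,7}; class of 7: {4,5,6,7}

Answer: BISIMILAR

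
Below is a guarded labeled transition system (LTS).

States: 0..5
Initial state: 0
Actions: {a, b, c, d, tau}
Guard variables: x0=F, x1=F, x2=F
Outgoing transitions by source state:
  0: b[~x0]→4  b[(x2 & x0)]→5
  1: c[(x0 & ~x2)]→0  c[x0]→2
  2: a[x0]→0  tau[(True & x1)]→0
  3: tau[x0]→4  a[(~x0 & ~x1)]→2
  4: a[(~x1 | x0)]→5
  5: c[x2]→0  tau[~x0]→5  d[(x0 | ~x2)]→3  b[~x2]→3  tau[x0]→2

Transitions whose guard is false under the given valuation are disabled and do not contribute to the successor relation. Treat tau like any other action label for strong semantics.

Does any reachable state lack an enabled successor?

Answer: DEADLOCK at state 2

Trace:
R = {0,2,3,4,5}
  0: b→4  [1 exit(s)]
  2: ∅  [no exit]
  3: a→2  [1 exit(s)]
  4: a→5  [1 exit(s)]
  5: b→3  d→3  tau→5  [3 exit(s)]
Path to 2: b·a·d·a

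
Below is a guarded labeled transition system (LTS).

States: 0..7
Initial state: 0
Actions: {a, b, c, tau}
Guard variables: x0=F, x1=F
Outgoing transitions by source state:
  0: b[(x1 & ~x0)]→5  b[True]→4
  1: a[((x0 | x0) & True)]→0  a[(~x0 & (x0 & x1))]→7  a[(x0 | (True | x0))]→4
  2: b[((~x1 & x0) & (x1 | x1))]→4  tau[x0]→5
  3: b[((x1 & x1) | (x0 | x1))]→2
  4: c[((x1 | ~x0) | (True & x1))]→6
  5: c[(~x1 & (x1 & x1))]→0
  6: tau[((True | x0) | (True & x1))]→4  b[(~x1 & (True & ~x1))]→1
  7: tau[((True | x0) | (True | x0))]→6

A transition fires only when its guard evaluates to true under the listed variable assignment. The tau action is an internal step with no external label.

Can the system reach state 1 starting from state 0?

Answer: REACHABLE

Trace:
Guard filter leaves 6 enabled edge(s).
Layer 0: {0}
Layer 1: {4}  total {0,4}
Layer 2: {6}  total {0,4,6}
Layer 3: {1}  total {0,1,4,6}
R = {0,1,4,6}
trace reaching 1: b·c·b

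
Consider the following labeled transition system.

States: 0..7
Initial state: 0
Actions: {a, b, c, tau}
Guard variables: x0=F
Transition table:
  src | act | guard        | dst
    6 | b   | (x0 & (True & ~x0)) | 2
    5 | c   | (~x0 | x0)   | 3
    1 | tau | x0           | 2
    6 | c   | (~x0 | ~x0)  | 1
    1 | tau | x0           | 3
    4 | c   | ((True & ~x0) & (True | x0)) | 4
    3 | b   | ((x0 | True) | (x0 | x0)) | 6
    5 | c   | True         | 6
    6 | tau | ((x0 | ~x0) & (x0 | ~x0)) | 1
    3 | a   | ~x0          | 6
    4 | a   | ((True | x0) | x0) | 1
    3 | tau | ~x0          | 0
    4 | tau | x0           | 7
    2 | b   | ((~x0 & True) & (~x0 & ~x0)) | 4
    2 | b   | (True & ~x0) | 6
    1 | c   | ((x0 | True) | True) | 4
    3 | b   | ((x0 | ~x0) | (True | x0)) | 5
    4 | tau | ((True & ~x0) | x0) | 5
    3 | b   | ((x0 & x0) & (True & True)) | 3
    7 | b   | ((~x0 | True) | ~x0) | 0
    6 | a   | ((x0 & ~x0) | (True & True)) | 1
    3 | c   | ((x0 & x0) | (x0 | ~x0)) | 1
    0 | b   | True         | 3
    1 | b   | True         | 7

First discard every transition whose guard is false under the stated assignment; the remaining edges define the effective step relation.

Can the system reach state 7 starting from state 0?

After dropping false guards: 19 live edges.
Layer 0: {0}
Layer 1: {3}  now seen {0,3}
Layer 2: {1,5,6}  now seen {0,1,3,5,6}
Layer 3: {4,7}  now seen {0,1,3,4,5,6,7}
R = {0,1,3,4,5,6,7}
Path to 7: b·c·b

Answer: REACHABLE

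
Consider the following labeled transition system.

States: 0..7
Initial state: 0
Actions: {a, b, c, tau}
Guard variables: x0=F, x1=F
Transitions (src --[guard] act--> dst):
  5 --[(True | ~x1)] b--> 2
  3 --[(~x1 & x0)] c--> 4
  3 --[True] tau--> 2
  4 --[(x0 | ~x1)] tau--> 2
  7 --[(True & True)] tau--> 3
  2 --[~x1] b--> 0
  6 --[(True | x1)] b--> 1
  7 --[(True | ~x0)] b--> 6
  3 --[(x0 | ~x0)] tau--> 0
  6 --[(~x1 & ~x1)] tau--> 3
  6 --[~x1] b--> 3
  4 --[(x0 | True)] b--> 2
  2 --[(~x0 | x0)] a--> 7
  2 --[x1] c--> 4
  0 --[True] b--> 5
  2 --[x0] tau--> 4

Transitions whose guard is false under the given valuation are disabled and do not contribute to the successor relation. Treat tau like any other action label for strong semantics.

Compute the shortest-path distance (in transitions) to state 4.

Answer: UNREACHABLE

Analysis:
Breadth-first toward 4:
  depth 0: {0}
  depth 1: {5}
  depth 2: {2}
  depth 3: {7}
  depth 4: {3,6}
  depth 5: {1}
4 never appears.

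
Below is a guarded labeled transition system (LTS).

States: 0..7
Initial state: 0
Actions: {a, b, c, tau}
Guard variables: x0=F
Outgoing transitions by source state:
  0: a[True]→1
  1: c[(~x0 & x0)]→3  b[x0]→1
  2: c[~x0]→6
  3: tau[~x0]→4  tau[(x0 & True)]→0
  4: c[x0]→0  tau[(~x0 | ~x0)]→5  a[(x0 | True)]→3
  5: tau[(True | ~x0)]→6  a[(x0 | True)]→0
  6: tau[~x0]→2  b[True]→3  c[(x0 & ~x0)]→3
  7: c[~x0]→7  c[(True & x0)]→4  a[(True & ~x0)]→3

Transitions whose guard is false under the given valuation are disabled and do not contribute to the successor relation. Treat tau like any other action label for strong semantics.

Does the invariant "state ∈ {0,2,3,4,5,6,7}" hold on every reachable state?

Answer: INVARIANT VIOLATED at state 1

Trace:
Safe = {0,2,3,4,5,6,7}
Reach set: {0,1}
  0: ✓
  1: VIOLATES
witness against invariant: a → 1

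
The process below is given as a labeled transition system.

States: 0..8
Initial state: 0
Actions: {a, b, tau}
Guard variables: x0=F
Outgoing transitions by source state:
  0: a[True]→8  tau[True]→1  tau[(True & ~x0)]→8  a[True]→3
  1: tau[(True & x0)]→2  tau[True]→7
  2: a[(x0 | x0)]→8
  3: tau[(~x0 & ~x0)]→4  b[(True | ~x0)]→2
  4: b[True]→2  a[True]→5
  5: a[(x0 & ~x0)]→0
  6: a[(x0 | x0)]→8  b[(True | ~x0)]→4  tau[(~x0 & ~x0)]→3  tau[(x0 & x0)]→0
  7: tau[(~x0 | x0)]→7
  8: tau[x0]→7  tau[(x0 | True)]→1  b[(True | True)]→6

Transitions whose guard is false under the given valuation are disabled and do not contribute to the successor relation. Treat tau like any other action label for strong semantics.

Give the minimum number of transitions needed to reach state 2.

Answer: 2

Trace:
Breadth-first toward 2:
  Layer 0: {0}
  Layer 1: {1,3,8}
  Layer 2: {2,4,6,7}
depth(2)=2, e.g. a·b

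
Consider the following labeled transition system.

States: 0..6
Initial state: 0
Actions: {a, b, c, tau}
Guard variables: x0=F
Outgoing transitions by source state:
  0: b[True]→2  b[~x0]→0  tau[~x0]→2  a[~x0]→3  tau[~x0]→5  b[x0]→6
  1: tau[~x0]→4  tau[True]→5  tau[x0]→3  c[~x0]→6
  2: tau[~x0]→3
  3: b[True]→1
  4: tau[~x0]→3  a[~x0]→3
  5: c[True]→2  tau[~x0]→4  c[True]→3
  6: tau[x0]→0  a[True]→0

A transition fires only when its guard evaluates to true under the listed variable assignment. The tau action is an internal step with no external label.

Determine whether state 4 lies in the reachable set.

Answer: REACHABLE

Trace:
16 transition(s) survive guard evaluation.
Layer 0: {0}
Layer 1: {2,3,5}  total {0,2,3,5}
Layer 2: {1,4}  total {0,1,2,3,4,5}
Layer 3: {6}  total {0,1,2,3,4,5,6}
R = {0,1,2,3,4,5,6}
Path to 4: tau·tau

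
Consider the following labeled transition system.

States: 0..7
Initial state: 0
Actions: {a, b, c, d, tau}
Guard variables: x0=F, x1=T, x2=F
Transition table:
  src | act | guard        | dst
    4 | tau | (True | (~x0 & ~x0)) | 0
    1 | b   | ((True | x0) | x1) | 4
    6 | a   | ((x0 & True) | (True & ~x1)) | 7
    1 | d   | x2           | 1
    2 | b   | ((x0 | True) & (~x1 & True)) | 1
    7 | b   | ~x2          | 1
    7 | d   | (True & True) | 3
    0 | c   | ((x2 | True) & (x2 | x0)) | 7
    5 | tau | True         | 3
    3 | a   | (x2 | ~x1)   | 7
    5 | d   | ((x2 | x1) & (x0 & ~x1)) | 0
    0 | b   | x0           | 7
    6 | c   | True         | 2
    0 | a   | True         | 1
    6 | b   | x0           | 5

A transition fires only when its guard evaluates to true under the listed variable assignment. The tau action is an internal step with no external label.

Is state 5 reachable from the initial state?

7 transition(s) survive guard evaluation.
L0 = {0}
L1 = {1}  cumulative {0,1}
L2 = {4}  cumulative {0,1,4}
R = {0,1,4}

Answer: UNREACHABLE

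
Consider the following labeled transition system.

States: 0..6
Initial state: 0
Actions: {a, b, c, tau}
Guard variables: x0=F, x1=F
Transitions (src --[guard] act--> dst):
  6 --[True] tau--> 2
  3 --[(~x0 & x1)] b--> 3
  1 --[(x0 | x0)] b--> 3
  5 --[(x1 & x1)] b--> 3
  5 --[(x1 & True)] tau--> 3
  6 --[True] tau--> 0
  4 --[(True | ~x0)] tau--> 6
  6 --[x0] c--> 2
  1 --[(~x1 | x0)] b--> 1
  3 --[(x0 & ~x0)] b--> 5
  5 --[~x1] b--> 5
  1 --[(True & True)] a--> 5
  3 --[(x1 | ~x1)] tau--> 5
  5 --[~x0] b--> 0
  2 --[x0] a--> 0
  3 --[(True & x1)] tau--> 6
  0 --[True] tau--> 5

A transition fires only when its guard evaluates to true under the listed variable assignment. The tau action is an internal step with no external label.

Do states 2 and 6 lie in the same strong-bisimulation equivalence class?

Answer: NOT BISIMILAR

Analysis:
Bisimulation quotient by refinement:
  round 0: {{0,1,2,3,4,5,6}}
  round 1: {{0,3,4,6},{1},{2},{5}}
  round 2: {{0,3},{1},{2},{4},{5},{6}}
stable after 3 split(s): 6 block(s)
2∈{2}, 6∈{6}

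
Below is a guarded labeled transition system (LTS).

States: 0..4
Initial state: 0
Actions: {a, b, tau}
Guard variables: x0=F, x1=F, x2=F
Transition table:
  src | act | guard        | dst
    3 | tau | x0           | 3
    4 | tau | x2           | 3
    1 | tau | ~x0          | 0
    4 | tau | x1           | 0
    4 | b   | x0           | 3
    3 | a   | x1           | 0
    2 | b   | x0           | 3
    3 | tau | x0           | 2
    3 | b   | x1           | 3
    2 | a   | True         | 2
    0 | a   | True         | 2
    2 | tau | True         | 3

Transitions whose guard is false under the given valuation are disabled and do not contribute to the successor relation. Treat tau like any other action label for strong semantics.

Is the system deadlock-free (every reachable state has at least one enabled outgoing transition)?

R = {0,2,3}
  0: a→2  [1 exit(s)]
  2: a→2  tau→3  [2 exit(s)]
  3: ∅  [STUCK]
witness 3: a·tau

Answer: DEADLOCK at state 3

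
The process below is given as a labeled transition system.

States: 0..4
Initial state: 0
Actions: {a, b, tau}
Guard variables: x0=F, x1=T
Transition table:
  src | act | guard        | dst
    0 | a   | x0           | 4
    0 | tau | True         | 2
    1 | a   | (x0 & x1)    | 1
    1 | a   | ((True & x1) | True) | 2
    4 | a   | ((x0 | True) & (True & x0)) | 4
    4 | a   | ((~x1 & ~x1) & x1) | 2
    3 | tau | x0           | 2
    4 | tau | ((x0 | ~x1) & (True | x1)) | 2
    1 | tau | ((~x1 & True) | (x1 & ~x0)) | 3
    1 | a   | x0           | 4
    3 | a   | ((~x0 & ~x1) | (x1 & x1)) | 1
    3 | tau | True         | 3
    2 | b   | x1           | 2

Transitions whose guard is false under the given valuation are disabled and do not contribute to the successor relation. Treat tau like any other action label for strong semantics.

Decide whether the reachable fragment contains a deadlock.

Answer: DEADLOCK-FREE

Analysis:
Reachable = {0,2}
  0: tau→2  [1 out]
  2: b→2  [1 out]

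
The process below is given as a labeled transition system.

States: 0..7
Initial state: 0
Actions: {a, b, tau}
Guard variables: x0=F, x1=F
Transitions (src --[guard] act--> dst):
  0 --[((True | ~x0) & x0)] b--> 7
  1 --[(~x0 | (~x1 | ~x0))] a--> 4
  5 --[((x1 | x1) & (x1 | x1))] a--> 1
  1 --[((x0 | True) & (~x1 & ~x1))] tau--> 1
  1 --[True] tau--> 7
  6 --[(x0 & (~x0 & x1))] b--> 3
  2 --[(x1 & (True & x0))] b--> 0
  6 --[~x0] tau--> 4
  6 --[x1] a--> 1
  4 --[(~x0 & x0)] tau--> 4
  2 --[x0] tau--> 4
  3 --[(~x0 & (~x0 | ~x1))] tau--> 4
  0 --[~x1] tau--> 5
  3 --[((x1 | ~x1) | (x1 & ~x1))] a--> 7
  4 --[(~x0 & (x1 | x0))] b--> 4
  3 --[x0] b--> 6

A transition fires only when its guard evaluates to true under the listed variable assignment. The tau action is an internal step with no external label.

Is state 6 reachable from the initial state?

Answer: UNREACHABLE

Analysis:
After dropping false guards: 7 live edges.
Layer 0: {0}
Layer 1: {5}  now seen {0,5}
Reach set: {0,5}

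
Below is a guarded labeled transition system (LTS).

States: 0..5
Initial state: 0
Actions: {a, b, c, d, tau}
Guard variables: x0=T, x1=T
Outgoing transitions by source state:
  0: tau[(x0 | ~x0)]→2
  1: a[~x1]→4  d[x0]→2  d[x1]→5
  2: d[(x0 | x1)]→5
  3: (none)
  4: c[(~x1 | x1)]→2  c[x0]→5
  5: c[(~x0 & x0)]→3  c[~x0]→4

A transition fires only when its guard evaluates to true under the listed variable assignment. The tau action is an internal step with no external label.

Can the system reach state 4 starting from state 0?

6 transition(s) survive guard evaluation.
L0 = {0}
L1 = {2}  total {0,2}
L2 = {5}  total {0,2,5}
Reach set: {0,2,5}

Answer: UNREACHABLE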